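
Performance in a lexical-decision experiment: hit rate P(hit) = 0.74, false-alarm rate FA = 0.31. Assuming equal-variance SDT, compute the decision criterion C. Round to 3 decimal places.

C = -0.074

z(H) = 0.6433
z(FA) = -0.4959
c = −½·[z(H) + z(FA)] = −0.5 × (0.6433 + (-0.4959)) = -0.0737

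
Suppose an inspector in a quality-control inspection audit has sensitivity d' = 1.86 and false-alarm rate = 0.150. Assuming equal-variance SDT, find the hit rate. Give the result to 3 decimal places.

z(false-alarm rate) = z(0.150) = -1.0364
z(H) = z(FA) + d' = -1.0364 + 1.86 = 0.8236
hit rate = Φ(0.8236) = 0.7949

hit rate = 0.795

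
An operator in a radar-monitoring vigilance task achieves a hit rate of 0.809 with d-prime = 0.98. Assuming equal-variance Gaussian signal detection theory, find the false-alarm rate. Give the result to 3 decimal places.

z(hit rate) = z(0.809) = 0.8742
z(FA) = z(H) − d' = 0.8742 − 0.98 = -0.1058
false-alarm rate = Φ(-0.1058) = 0.4579

false-alarm rate = 0.458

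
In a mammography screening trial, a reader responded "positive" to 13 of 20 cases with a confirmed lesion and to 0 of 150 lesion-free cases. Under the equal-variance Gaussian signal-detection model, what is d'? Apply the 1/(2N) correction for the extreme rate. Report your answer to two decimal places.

The false-alarm rate is 0/150 = 0, so apply the 1/(2N) correction: FA → 1/(2·150) = 0.00333.
z(H) = z(0.65000) = 0.385
z(FA) = z(0.00333) = -2.713
d' = 0.385 − (-2.713) = 3.098

d' = 3.10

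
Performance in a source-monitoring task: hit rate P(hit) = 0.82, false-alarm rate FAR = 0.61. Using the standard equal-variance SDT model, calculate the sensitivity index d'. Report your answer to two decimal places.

z(H) = 0.915
z(FA) = 0.279
d' = z(H) − z(FA) = 0.915 − 0.279 = 0.636

d' = 0.64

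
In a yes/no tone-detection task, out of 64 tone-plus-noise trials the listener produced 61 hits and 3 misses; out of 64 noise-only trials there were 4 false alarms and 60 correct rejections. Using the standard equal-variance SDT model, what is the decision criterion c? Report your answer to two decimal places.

c = -0.07

H = 61/64 = 0.9531
FA = 4/64 = 0.0625
z(H) = z(0.9531) = 1.676
z(FA) = z(0.0625) = -1.534
c = −½·[z(H) + z(FA)] = −0.5 × (1.676 + (-1.534)) = -0.071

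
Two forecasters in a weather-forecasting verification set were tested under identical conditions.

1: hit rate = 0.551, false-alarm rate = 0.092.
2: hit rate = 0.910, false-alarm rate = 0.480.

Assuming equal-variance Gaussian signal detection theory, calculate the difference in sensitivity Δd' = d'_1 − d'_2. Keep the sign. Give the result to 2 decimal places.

Δd' = 0.07

1: z(0.551) = 0.128, z(0.092) = -1.329, d' = 1.457
2: z(0.910) = 1.341, z(0.480) = -0.050, d' = 1.391
Δd' = d'_1 − d'_2 = 1.457 − 1.391 = 0.066
1 has the higher sensitivity.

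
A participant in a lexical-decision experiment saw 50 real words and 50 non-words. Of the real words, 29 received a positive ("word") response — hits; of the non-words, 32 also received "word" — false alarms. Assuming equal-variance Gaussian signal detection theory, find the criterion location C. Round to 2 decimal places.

C = -0.28

H = 29/50 = 0.5800
FA = 32/50 = 0.6400
z(H) = z(0.5800) = 0.2019
z(FA) = z(0.6400) = 0.3585
c = −½·[z(H) + z(FA)] = −0.5 × (0.2019 + 0.3585) = -0.2802
c < 0: the participant has a liberal response bias.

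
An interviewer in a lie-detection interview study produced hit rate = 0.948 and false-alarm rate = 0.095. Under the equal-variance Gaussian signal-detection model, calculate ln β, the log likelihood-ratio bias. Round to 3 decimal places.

z(H) = 1.6258
z(FA) = -1.3106
ln β = −½·[z(H)² − z(FA)²] = −0.5 × (2.6432 − 1.7177) = -0.46275

ln β = -0.463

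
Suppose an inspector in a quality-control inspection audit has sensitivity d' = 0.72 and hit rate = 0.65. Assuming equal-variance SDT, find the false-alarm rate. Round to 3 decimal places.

z(hit rate) = z(0.65) = 0.3853
z(FA) = z(H) − d' = 0.3853 − 0.72 = -0.3347
false-alarm rate = Φ(-0.3347) = 0.3689

false-alarm rate = 0.369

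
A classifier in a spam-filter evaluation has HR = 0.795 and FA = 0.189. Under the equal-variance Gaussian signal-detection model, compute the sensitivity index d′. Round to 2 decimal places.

Φ⁻¹(H) = 0.824
Φ⁻¹(FA) = -0.882
d' = z(H) − z(FA) = 0.824 − (-0.882) = 1.706

d′ = 1.71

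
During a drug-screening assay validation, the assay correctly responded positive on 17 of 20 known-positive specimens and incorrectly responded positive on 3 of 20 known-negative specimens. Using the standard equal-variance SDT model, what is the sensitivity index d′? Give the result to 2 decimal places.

d′ = 2.07

H = 17/20 = 0.8500
FA = 3/20 = 0.1500
Φ⁻¹(H) = 1.036
Φ⁻¹(FA) = -1.036
d' = z(H) − z(FA) = 1.036 − (-1.036) = 2.072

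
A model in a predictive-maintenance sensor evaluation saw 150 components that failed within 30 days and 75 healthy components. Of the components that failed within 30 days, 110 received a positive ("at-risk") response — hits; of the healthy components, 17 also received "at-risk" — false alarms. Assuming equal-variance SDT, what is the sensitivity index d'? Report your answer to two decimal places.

H = 110/150 = 0.7333
FA = 17/75 = 0.2267
Φ⁻¹(H) = 0.6228
Φ⁻¹(FA) = -0.7498
d' = z(H) − z(FA) = 0.6228 − (-0.7498) = 1.3726

d' = 1.37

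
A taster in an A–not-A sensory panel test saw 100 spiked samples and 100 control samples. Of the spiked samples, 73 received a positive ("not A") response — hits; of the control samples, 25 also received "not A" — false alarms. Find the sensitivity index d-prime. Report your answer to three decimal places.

d-prime = 1.287

H = 73/100 = 0.7300
FA = 25/100 = 0.2500
z(H) = z(0.7300) = 0.6128
z(FA) = z(0.2500) = -0.6745
d' = z(H) − z(FA) = 0.6128 − (-0.6745) = 1.2873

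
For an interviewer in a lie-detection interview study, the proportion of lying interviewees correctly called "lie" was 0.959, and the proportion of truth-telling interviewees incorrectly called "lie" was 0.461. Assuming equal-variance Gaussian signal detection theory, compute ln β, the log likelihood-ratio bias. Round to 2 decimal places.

ln β = -1.51

z(H) = 1.739
z(FA) = -0.098
ln β = −½·[z(H)² − z(FA)²] = −0.5 × (3.024 − 0.010) = -1.507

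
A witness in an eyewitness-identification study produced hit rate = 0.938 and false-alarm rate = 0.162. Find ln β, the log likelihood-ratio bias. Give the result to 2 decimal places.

z(H) = z(0.938) = 1.538
z(FA) = z(0.162) = -0.986
ln β = −½·[z(H)² − z(FA)²] = −0.5 × (2.365 − 0.972) = -0.6965

ln β = -0.70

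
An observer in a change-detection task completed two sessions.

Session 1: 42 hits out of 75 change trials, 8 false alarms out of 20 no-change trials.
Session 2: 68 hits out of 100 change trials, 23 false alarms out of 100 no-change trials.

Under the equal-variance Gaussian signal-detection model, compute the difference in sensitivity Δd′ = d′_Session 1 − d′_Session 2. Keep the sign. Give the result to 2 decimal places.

Δd′ = -0.80

Session 1: z(0.5600) = 0.151, z(0.4000) = -0.253, d' = 0.404
Session 2: z(0.6800) = 0.468, z(0.2300) = -0.739, d' = 1.207
Δd' = d'_Session 1 − d'_Session 2 = 0.404 − 1.207 = -0.803
Session 2 has the higher sensitivity.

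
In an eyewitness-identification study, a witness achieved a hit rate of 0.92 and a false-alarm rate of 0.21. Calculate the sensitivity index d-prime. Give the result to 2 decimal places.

d-prime = 2.21

Φ⁻¹(H) = Φ⁻¹(0.92) = 1.4051
Φ⁻¹(FA) = Φ⁻¹(0.21) = -0.8064
d' = z(H) − z(FA) = 1.4051 − (-0.8064) = 2.2115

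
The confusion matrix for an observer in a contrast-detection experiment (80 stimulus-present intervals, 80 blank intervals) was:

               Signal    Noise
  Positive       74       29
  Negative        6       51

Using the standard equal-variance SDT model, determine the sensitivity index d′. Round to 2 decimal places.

d′ = 1.79

H = 74/80 = 0.9250
FA = 29/80 = 0.3625
z(H) = z(0.9250) = 1.440
z(FA) = z(0.3625) = -0.352
d' = z(H) − z(FA) = 1.440 − (-0.352) = 1.792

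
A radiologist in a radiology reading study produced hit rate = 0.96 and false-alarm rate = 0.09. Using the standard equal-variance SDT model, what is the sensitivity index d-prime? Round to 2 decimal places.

d-prime = 3.09

Φ⁻¹(H) = 1.7507
Φ⁻¹(FA) = -1.3408
d' = z(H) − z(FA) = 1.7507 − (-1.3408) = 3.0915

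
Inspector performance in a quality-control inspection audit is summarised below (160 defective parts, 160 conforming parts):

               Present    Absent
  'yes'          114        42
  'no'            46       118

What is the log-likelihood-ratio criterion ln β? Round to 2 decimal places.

ln β = 0.04

H = 114/160 = 0.7125
FA = 42/160 = 0.2625
Φ⁻¹(H) = 0.561
Φ⁻¹(FA) = -0.636
ln β = −½·[z(H)² − z(FA)²] = −0.5 × (0.315 − 0.404) = 0.0445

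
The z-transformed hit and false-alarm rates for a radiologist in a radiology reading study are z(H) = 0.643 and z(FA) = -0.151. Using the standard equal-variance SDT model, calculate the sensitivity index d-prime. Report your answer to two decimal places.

d-prime = 0.79

d' = z(H) − z(FA) = 0.643 − (-0.151) = 0.794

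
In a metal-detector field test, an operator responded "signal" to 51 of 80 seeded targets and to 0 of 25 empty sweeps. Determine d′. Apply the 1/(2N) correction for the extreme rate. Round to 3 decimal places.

The false-alarm rate is 0/25 = 0, so apply the 1/(2N) correction: FA → 1/(2·25) = 0.02000.
z(H) = z(0.63750) = 0.3518
z(FA) = z(0.02000) = -2.0537
d' = 0.3518 − (-2.0537) = 2.4055

d′ = 2.406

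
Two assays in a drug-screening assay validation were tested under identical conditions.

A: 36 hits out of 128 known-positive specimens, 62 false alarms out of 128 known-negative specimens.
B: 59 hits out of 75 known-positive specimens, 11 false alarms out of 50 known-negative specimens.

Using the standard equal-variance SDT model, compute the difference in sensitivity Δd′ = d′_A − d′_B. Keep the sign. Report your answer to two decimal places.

A: z(0.2812) = -0.579, z(0.4844) = -0.039, d' = -0.540
B: z(0.7867) = 0.795, z(0.2200) = -0.772, d' = 1.567
Δd' = d'_A − d'_B = -0.540 − 1.567 = -2.107
B has the higher sensitivity.

Δd′ = -2.11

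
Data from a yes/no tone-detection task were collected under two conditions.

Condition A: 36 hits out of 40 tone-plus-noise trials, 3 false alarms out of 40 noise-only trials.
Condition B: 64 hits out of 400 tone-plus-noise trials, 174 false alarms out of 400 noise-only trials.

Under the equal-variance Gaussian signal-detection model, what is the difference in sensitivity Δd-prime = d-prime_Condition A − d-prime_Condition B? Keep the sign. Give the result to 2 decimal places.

Δd-prime = 3.55

Condition A: z(0.9000) = 1.282, z(0.0750) = -1.440, d' = 2.722
Condition B: z(0.1600) = -0.994, z(0.4350) = -0.164, d' = -0.830
Δd' = d'_Condition A − d'_Condition B = 2.722 − (-0.830) = 3.552
Condition A has the higher sensitivity.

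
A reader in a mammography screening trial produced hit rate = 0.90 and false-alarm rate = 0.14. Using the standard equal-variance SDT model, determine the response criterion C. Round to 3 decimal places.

C = -0.101

Φ⁻¹(H) = Φ⁻¹(0.90) = 1.2816
Φ⁻¹(FA) = Φ⁻¹(0.14) = -1.0803
c = −½·[z(H) + z(FA)] = −0.5 × (1.2816 + (-1.0803)) = -0.10065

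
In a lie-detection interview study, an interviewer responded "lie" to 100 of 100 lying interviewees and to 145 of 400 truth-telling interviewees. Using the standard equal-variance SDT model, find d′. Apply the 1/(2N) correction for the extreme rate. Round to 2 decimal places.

d′ = 2.93

The hit rate is 100/100 = 1, so apply the 1/(2N) correction: H → 1 − 1/(2·100) = 0.99500.
z(H) = z(0.99500) = 2.576
z(FA) = z(0.36250) = -0.352
d' = 2.576 − (-0.352) = 2.928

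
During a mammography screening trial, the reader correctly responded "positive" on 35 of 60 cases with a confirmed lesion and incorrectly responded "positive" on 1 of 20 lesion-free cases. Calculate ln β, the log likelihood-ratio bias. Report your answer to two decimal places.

ln β = 1.33

H = 35/60 = 0.5833
FA = 1/20 = 0.0500
Φ⁻¹(H) = Φ⁻¹(0.5833) = 0.210
Φ⁻¹(FA) = Φ⁻¹(0.0500) = -1.645
ln β = −½·[z(H)² − z(FA)²] = −0.5 × (0.044 − 2.706) = 1.331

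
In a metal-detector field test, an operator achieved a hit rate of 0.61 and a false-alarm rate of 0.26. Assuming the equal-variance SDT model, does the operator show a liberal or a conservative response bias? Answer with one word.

z(H) = 0.279, z(FA) = -0.643
c = −½·(z(H) + z(FA)) = 0.182
c > 0 → conservative criterion (biased toward responding “no”).

conservative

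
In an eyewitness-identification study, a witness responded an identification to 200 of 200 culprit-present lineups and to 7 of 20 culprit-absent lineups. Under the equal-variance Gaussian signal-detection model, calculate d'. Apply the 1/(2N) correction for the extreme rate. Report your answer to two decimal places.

The hit rate is 200/200 = 1, so apply the 1/(2N) correction: H → 1 − 1/(2·200) = 0.99750.
z(H) = z(0.99750) = 2.807
z(FA) = z(0.35000) = -0.385
d' = 2.807 − (-0.385) = 3.192

d' = 3.19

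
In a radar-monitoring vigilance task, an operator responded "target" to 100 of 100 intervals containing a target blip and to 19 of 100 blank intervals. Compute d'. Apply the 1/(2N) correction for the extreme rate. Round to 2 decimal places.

d' = 3.45

The hit rate is 100/100 = 1, so apply the 1/(2N) correction: H → 1 − 1/(2·100) = 0.99500.
z(H) = z(0.99500) = 2.576
z(FA) = z(0.19000) = -0.878
d' = 2.576 − (-0.878) = 3.454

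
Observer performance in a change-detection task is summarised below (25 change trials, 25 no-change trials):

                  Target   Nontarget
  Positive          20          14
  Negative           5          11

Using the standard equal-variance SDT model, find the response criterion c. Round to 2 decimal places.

c = -0.50

H = 20/25 = 0.8000
FA = 14/25 = 0.5600
z(H) = 0.8416
z(FA) = 0.1510
c = −½·[z(H) + z(FA)] = −0.5 × (0.8416 + 0.1510) = -0.4963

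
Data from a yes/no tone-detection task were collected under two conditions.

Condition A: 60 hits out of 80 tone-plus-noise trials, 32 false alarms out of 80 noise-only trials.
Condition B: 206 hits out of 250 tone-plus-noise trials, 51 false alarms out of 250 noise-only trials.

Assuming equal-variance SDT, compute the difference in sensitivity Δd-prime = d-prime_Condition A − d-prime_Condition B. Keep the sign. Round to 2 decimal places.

Δd-prime = -0.83

Condition A: z(0.7500) = 0.674, z(0.4000) = -0.253, d' = 0.927
Condition B: z(0.8240) = 0.931, z(0.2040) = -0.827, d' = 1.758
Δd' = d'_Condition A − d'_Condition B = 0.927 − 1.758 = -0.831
Condition B has the higher sensitivity.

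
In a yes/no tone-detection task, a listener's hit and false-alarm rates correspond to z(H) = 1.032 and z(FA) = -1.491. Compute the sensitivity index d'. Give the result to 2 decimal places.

d' = 2.52

d' = z(H) − z(FA) = 1.032 − (-1.491) = 2.523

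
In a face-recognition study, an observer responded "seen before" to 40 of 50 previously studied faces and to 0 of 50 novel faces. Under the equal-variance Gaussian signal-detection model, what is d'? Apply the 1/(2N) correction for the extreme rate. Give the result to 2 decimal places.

The false-alarm rate is 0/50 = 0, so apply the 1/(2N) correction: FA → 1/(2·50) = 0.01000.
z(H) = z(0.80000) = 0.842
z(FA) = z(0.01000) = -2.326
d' = 0.842 − (-2.326) = 3.168

d' = 3.17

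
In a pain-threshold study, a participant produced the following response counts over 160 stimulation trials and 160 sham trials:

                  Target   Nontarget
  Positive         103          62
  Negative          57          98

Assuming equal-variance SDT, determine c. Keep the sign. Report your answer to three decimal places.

H = 103/160 = 0.6438
FA = 62/160 = 0.3875
z(H) = z(0.6438) = 0.3686
z(FA) = z(0.3875) = -0.2858
c = −½·[z(H) + z(FA)] = −0.5 × (0.3686 + (-0.2858)) = -0.0414
c < 0: the participant has a liberal response bias.

c = -0.041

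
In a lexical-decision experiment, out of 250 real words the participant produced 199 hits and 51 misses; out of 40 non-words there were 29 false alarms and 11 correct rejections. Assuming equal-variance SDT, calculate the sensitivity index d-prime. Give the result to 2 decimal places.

d-prime = 0.23

H = 199/250 = 0.7960
FA = 29/40 = 0.7250
Φ⁻¹(H) = 0.8274
Φ⁻¹(FA) = 0.5978
d' = z(H) − z(FA) = 0.8274 − 0.5978 = 0.2296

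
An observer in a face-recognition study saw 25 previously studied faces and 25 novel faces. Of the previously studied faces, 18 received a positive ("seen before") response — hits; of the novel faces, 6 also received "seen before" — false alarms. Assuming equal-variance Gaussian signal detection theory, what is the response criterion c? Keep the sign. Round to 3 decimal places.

c = 0.062

H = 18/25 = 0.7200
FA = 6/25 = 0.2400
z(H) = 0.5828
z(FA) = -0.7063
c = −½·[z(H) + z(FA)] = −0.5 × (0.5828 + (-0.7063)) = 0.06175
c > 0: the observer has a conservative response bias.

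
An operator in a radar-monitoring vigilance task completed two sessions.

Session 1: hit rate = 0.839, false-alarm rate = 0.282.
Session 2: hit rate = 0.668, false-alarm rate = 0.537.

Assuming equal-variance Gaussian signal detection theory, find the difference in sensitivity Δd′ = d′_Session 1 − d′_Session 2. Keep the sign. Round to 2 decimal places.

Session 1: z(0.839) = 0.990, z(0.282) = -0.577, d' = 1.567
Session 2: z(0.668) = 0.434, z(0.537) = 0.093, d' = 0.341
Δd' = d'_Session 1 − d'_Session 2 = 1.567 − 0.341 = 1.226
Session 1 has the higher sensitivity.

Δd′ = 1.23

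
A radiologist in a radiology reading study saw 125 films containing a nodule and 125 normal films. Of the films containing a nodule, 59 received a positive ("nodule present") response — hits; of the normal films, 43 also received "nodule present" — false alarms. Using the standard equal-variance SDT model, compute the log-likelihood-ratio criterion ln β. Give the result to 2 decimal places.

ln β = 0.08

H = 59/125 = 0.4720
FA = 43/125 = 0.3440
z(H) = z(0.4720) = -0.070
z(FA) = z(0.3440) = -0.402
ln β = −½·[z(H)² − z(FA)²] = −0.5 × (0.005 − 0.162) = 0.0785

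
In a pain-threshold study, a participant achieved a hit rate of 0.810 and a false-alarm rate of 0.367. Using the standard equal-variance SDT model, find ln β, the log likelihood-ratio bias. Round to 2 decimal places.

ln β = -0.33

Φ⁻¹(H) = Φ⁻¹(0.810) = 0.878
Φ⁻¹(FA) = Φ⁻¹(0.367) = -0.340
ln β = −½·[z(H)² − z(FA)²] = −0.5 × (0.771 − 0.116) = -0.3275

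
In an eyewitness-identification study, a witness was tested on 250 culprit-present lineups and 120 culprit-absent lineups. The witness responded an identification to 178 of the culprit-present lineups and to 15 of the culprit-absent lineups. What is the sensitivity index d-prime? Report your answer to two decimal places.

H = 178/250 = 0.7120
FA = 15/120 = 0.1250
z(H) = z(0.7120) = 0.5592
z(FA) = z(0.1250) = -1.1503
d' = z(H) − z(FA) = 0.5592 − (-1.1503) = 1.7095

d-prime = 1.71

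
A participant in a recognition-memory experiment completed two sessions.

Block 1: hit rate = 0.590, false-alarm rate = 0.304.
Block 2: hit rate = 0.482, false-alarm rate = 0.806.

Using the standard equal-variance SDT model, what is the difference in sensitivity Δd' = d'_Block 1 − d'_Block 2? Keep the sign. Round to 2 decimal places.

Block 1: z(0.590) = 0.228, z(0.304) = -0.513, d' = 0.741
Block 2: z(0.482) = -0.045, z(0.806) = 0.863, d' = -0.908
Δd' = d'_Block 1 − d'_Block 2 = 0.741 − (-0.908) = 1.649
Block 1 has the higher sensitivity.

Δd' = 1.65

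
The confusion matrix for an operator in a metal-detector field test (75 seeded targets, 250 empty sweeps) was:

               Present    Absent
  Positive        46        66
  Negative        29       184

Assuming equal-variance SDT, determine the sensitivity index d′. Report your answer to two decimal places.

H = 46/75 = 0.6133
FA = 66/250 = 0.2640
z(0.6133) = 0.2879, z(0.2640) = -0.6311
d' = z(H) − z(FA) = 0.2879 − (-0.6311) = 0.9190

d′ = 0.92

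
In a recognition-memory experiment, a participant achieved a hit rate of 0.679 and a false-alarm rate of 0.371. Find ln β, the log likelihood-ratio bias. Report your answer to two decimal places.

ln β = -0.05

z(H) = 0.465
z(FA) = -0.329
ln β = −½·[z(H)² − z(FA)²] = −0.5 × (0.216 − 0.108) = -0.054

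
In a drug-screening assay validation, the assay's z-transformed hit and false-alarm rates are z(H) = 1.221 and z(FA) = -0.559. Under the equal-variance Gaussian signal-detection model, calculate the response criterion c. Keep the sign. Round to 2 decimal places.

c = −½·[z(H) + z(FA)] = −½·(1.221 + (-0.559)) = -0.331

c = -0.33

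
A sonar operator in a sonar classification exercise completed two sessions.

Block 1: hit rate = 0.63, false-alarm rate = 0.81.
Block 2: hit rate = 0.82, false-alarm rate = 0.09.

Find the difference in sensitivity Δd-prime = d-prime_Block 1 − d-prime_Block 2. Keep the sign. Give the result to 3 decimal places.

Block 1: z(0.63) = 0.3319, z(0.81) = 0.8779, d' = -0.5460
Block 2: z(0.82) = 0.9154, z(0.09) = -1.3408, d' = 2.2562
Δd' = d'_Block 1 − d'_Block 2 = -0.5460 − 2.2562 = -2.8022
Block 2 has the higher sensitivity.

Δd-prime = -2.802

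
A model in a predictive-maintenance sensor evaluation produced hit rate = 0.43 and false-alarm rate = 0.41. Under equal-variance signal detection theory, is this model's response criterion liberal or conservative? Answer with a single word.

conservative

z(H) = -0.176, z(FA) = -0.228
c = −½·(z(H) + z(FA)) = 0.202
c > 0 → conservative criterion (biased toward responding “no”).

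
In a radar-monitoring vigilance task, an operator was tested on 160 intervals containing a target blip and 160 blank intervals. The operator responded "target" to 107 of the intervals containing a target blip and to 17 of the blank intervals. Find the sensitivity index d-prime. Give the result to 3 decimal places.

H = 107/160 = 0.6687
FA = 17/160 = 0.1062
z(0.6687) = 0.4363, z(0.1062) = -1.2470
d' = z(H) − z(FA) = 0.4363 − (-1.2470) = 1.6833

d-prime = 1.683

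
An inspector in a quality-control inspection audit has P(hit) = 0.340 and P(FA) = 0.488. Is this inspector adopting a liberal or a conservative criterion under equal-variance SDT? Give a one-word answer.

z(H) = -0.412, z(FA) = -0.030
c = −½·(z(H) + z(FA)) = 0.221
c > 0 → conservative criterion (biased toward responding “no”).

conservative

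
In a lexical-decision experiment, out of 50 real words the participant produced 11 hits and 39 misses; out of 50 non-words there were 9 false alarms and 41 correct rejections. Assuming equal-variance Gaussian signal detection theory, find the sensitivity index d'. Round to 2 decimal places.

d' = 0.14

H = 11/50 = 0.2200
FA = 9/50 = 0.1800
z(H) = z(0.2200) = -0.772
z(FA) = z(0.1800) = -0.915
d' = z(H) − z(FA) = -0.772 − (-0.915) = 0.143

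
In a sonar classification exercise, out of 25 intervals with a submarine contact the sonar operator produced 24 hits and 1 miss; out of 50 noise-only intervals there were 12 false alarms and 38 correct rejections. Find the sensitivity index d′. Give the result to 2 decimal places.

H = 24/25 = 0.9600
FA = 12/50 = 0.2400
Φ⁻¹(H) = Φ⁻¹(0.9600) = 1.7507
Φ⁻¹(FA) = Φ⁻¹(0.2400) = -0.7063
d' = z(H) − z(FA) = 1.7507 − (-0.7063) = 2.4570

d′ = 2.46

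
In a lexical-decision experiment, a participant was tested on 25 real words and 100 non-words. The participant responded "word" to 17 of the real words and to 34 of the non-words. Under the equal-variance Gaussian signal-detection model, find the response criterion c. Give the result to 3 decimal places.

c = -0.028

H = 17/25 = 0.6800
FA = 34/100 = 0.3400
z(H) = 0.4677
z(FA) = -0.4125
c = −½·[z(H) + z(FA)] = −0.5 × (0.4677 + (-0.4125)) = -0.0276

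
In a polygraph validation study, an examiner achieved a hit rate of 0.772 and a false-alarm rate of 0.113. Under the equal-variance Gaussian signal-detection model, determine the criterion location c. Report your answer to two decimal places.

z(0.772) = 0.745, z(0.113) = -1.211
c = −½·[z(H) + z(FA)] = −0.5 × (0.745 + (-1.211)) = 0.233

c = 0.23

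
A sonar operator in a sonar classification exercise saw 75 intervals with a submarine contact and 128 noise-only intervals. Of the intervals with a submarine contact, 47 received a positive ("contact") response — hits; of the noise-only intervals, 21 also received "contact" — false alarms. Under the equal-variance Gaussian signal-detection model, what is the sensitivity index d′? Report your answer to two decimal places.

d′ = 1.30

H = 47/75 = 0.6267
FA = 21/128 = 0.1641
Φ⁻¹(0.6267) = 0.323, Φ⁻¹(0.1641) = -0.978
d' = z(H) − z(FA) = 0.323 − (-0.978) = 1.301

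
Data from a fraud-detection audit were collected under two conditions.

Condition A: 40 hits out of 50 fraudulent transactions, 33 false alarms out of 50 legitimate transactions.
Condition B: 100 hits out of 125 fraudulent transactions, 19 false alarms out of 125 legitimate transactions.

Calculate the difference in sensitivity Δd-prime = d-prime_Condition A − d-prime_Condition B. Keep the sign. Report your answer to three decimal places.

Δd-prime = -1.440

Condition A: z(0.8000) = 0.8416, z(0.6600) = 0.4125, d' = 0.4291
Condition B: z(0.8000) = 0.8416, z(0.1520) = -1.0279, d' = 1.8695
Δd' = d'_Condition A − d'_Condition B = 0.4291 − 1.8695 = -1.4404
Condition B has the higher sensitivity.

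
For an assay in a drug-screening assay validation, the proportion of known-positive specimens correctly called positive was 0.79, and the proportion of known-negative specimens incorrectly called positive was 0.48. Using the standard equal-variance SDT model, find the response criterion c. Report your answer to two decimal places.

Φ⁻¹(H) = 0.8064
Φ⁻¹(FA) = -0.0502
c = −½·[z(H) + z(FA)] = −0.5 × (0.8064 + (-0.0502)) = -0.3781
c < 0: the assay has a liberal response bias.

c = -0.38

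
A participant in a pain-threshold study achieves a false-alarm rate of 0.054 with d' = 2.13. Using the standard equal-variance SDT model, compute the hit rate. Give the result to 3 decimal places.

hit rate = 0.699

z(false-alarm rate) = z(0.054) = -1.6072
z(H) = z(FA) + d' = -1.6072 + 2.13 = 0.5228
hit rate = Φ(0.5228) = 0.6994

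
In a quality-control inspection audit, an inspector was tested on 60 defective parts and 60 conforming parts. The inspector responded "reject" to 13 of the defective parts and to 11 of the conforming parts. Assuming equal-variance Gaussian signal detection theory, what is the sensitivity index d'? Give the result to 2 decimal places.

d' = 0.12

H = 13/60 = 0.2167
FA = 11/60 = 0.1833
z(0.2167) = -0.7834, z(0.1833) = -0.9029
d' = z(H) − z(FA) = -0.7834 − (-0.9029) = 0.1195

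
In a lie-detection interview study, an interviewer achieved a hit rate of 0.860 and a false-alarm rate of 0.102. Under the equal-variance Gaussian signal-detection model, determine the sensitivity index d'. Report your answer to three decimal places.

d' = 2.351

z(H) = z(0.860) = 1.0803
z(FA) = z(0.102) = -1.2702
d' = z(H) − z(FA) = 1.0803 − (-1.2702) = 2.3505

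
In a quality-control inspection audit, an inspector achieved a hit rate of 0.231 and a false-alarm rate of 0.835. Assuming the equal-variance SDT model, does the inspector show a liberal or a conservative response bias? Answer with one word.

liberal

z(H) = -0.736, z(FA) = 0.974
c = −½·(z(H) + z(FA)) = -0.119
c < 0 → liberal criterion (biased toward responding “yes”).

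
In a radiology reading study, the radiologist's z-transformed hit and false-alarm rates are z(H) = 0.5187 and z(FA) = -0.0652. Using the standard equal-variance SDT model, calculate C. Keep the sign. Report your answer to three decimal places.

c = −½·[z(H) + z(FA)] = −½·(0.5187 + (-0.0652)) = -0.22675

C = -0.227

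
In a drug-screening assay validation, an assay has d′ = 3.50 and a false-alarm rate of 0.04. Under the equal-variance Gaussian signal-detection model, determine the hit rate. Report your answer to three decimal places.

z(false-alarm rate) = z(0.04) = -1.7507
z(H) = z(FA) + d' = -1.7507 + 3.50 = 1.7493
hit rate = Φ(1.7493) = 0.9599

hit rate = 0.960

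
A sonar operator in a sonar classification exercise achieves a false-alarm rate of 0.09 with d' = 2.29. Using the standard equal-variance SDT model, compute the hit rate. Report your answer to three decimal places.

z(false-alarm rate) = z(0.09) = -1.3408
z(H) = z(FA) + d' = -1.3408 + 2.29 = 0.9492
hit rate = Φ(0.9492) = 0.8287

hit rate = 0.829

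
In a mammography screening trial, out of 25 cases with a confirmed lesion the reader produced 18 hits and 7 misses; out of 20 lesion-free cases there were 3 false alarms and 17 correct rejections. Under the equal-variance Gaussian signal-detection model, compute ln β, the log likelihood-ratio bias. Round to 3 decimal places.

ln β = 0.367

H = 18/25 = 0.7200
FA = 3/20 = 0.1500
z(H) = 0.5828
z(FA) = -1.0364
ln β = −½·[z(H)² − z(FA)²] = −0.5 × (0.3397 − 1.0741) = 0.3672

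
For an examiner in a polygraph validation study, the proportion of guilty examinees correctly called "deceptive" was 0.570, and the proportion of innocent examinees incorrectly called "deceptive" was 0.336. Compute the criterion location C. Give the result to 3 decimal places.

C = 0.124

z(H) = z(0.570) = 0.1764
z(FA) = z(0.336) = -0.4234
c = −½·[z(H) + z(FA)] = −0.5 × (0.1764 + (-0.4234)) = 0.1235
c > 0: the examiner has a conservative response bias.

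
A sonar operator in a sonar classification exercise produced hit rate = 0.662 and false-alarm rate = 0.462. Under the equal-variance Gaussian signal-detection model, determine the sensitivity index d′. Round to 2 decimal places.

Φ⁻¹(H) = Φ⁻¹(0.662) = 0.4179
Φ⁻¹(FA) = Φ⁻¹(0.462) = -0.0954
d' = z(H) − z(FA) = 0.4179 − (-0.0954) = 0.5133

d′ = 0.51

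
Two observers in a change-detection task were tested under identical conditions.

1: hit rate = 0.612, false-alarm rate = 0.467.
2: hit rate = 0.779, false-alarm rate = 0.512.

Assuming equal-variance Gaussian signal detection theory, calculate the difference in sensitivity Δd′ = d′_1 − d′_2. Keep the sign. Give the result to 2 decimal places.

1: z(0.612) = 0.285, z(0.467) = -0.083, d' = 0.368
2: z(0.779) = 0.769, z(0.512) = 0.030, d' = 0.739
Δd' = d'_1 − d'_2 = 0.368 − 0.739 = -0.371
2 has the higher sensitivity.

Δd′ = -0.37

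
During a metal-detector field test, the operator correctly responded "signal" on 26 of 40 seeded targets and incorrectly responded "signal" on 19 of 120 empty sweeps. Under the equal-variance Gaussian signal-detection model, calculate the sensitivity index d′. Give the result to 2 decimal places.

d′ = 1.39

H = 26/40 = 0.6500
FA = 19/120 = 0.1583
Φ⁻¹(H) = Φ⁻¹(0.6500) = 0.385
Φ⁻¹(FA) = Φ⁻¹(0.1583) = -1.001
d' = z(H) − z(FA) = 0.385 − (-1.001) = 1.386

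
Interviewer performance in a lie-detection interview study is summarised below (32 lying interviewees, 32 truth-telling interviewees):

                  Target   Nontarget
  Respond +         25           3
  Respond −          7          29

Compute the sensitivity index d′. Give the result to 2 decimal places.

H = 25/32 = 0.7812
FA = 3/32 = 0.0938
z(H) = 0.776
z(FA) = -1.318
d' = z(H) − z(FA) = 0.776 − (-1.318) = 2.094

d′ = 2.09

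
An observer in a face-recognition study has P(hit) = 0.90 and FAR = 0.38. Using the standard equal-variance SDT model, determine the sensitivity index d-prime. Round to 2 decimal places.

z(H) = 1.282
z(FA) = -0.305
d' = z(H) − z(FA) = 1.282 − (-0.305) = 1.587

d-prime = 1.59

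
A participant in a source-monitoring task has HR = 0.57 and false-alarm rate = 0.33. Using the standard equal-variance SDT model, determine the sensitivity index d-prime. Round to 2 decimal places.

d-prime = 0.62

Φ⁻¹(0.57) = 0.1764, Φ⁻¹(0.33) = -0.4399
d' = z(H) − z(FA) = 0.1764 − (-0.4399) = 0.6163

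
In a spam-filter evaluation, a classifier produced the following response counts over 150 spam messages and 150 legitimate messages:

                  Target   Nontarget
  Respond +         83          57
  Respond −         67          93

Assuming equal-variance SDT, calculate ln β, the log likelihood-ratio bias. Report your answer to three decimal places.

H = 83/150 = 0.5533
FA = 57/150 = 0.3800
z(H) = z(0.5533) = 0.1340
z(FA) = z(0.3800) = -0.3055
ln β = −½·[z(H)² − z(FA)²] = −0.5 × (0.0180 − 0.0933) = 0.03765

ln β = 0.038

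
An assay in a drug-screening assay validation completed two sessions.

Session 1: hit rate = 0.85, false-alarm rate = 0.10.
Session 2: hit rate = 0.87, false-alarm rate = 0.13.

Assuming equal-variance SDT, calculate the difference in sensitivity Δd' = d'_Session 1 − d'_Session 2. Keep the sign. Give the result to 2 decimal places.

Session 1: z(0.85) = 1.036, z(0.10) = -1.282, d' = 2.318
Session 2: z(0.87) = 1.126, z(0.13) = -1.126, d' = 2.252
Δd' = d'_Session 1 − d'_Session 2 = 2.318 − 2.252 = 0.066
Session 1 has the higher sensitivity.

Δd' = 0.07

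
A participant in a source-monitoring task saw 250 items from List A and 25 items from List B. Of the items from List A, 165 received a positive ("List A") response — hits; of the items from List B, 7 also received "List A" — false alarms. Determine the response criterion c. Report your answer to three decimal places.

c = 0.085

H = 165/250 = 0.6600
FA = 7/25 = 0.2800
z(H) = z(0.6600) = 0.4125
z(FA) = z(0.2800) = -0.5828
c = −½·[z(H) + z(FA)] = −0.5 × (0.4125 + (-0.5828)) = 0.08515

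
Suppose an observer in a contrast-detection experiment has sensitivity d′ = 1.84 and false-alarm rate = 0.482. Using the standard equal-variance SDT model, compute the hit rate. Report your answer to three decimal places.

z(false-alarm rate) = z(0.482) = -0.0451
z(H) = z(FA) + d' = -0.0451 + 1.84 = 1.7949
hit rate = Φ(1.7949) = 0.9637

hit rate = 0.964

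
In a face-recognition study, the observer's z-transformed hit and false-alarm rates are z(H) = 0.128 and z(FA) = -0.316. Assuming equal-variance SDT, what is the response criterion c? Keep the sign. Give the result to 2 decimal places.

c = 0.09

c = −½·[z(H) + z(FA)] = −½·(0.128 + (-0.316)) = 0.094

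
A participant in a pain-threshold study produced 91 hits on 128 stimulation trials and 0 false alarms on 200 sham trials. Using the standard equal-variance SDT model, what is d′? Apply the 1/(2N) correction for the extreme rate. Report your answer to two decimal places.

The false-alarm rate is 0/200 = 0, so apply the 1/(2N) correction: FA → 1/(2·200) = 0.00250.
z(H) = z(0.71094) = 0.556
z(FA) = z(0.00250) = -2.807
d' = 0.556 − (-2.807) = 3.363

d′ = 3.36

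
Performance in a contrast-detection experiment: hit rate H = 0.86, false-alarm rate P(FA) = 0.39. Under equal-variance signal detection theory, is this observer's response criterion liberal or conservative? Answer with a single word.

z(H) = 1.080, z(FA) = -0.279
c = −½·(z(H) + z(FA)) = -0.4005
c < 0 → liberal criterion (biased toward responding “yes”).

liberal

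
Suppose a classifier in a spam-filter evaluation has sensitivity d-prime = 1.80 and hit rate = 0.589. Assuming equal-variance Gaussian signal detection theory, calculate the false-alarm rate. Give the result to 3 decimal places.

false-alarm rate = 0.058

z(hit rate) = z(0.589) = 0.2250
z(FA) = z(H) − d' = 0.2250 − 1.80 = -1.5750
false-alarm rate = Φ(-1.5750) = 0.0576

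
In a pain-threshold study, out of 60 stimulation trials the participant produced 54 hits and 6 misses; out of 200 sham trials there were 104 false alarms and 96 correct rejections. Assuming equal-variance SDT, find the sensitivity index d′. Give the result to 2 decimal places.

H = 54/60 = 0.9000
FA = 104/200 = 0.5200
z(H) = z(0.9000) = 1.2816
z(FA) = z(0.5200) = 0.0502
d' = z(H) − z(FA) = 1.2816 − 0.0502 = 1.2314

d′ = 1.23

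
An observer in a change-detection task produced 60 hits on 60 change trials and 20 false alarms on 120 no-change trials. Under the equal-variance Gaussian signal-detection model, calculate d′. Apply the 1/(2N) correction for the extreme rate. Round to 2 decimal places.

d′ = 3.36

The hit rate is 60/60 = 1, so apply the 1/(2N) correction: H → 1 − 1/(2·60) = 0.99167.
z(H) = z(0.99167) = 2.394
z(FA) = z(0.16667) = -0.967
d' = 2.394 − (-0.967) = 3.361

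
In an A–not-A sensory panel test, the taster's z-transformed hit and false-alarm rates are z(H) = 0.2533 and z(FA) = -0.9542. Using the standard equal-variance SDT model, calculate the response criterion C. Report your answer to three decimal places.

C = 0.350

c = −½·[z(H) + z(FA)] = −½·(0.2533 + (-0.9542)) = 0.35045
c > 0: the taster has a conservative response bias.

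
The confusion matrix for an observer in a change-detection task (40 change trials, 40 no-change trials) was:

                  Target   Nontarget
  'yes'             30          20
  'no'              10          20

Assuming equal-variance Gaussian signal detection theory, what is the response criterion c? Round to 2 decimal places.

c = -0.34

H = 30/40 = 0.7500
FA = 20/40 = 0.5000
z(H) = 0.674
z(FA) = 0.000
c = −½·[z(H) + z(FA)] = −0.5 × (0.674 + 0.000) = -0.337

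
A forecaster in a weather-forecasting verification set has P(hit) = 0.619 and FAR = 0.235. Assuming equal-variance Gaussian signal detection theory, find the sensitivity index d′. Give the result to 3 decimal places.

z(H) = z(0.619) = 0.3029
z(FA) = z(0.235) = -0.7225
d' = z(H) − z(FA) = 0.3029 − (-0.7225) = 1.0254

d′ = 1.025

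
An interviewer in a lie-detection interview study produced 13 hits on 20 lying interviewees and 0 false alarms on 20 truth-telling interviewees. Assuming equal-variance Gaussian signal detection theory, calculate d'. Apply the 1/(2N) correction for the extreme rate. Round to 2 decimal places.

The false-alarm rate is 0/20 = 0, so apply the 1/(2N) correction: FA → 1/(2·20) = 0.02500.
z(H) = z(0.65000) = 0.385
z(FA) = z(0.02500) = -1.960
d' = 0.385 − (-1.960) = 2.345

d' = 2.35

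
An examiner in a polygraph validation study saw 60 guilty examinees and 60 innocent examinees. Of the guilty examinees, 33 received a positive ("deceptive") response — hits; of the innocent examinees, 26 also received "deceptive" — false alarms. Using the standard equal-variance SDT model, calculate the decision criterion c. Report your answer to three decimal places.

H = 33/60 = 0.5500
FA = 26/60 = 0.4333
z(H) = 0.1257
z(FA) = -0.1680
c = −½·[z(H) + z(FA)] = −0.5 × (0.1257 + (-0.1680)) = 0.02115

c = 0.021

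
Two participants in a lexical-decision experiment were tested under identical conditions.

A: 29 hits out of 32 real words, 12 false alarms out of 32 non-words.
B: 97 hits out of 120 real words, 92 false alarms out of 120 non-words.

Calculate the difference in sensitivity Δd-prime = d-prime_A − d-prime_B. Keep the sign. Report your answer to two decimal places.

Δd-prime = 1.49

A: z(0.9062) = 1.318, z(0.3750) = -0.319, d' = 1.637
B: z(0.8083) = 0.872, z(0.7667) = 0.728, d' = 0.144
Δd' = d'_A − d'_B = 1.637 − 0.144 = 1.493
A has the higher sensitivity.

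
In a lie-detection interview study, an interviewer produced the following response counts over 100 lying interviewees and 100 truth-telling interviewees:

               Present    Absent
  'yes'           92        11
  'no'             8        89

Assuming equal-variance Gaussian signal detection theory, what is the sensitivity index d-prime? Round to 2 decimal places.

H = 92/100 = 0.9200
FA = 11/100 = 0.1100
z(H) = z(0.9200) = 1.4051
z(FA) = z(0.1100) = -1.2265
d' = z(H) − z(FA) = 1.4051 − (-1.2265) = 2.6316

d-prime = 2.63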